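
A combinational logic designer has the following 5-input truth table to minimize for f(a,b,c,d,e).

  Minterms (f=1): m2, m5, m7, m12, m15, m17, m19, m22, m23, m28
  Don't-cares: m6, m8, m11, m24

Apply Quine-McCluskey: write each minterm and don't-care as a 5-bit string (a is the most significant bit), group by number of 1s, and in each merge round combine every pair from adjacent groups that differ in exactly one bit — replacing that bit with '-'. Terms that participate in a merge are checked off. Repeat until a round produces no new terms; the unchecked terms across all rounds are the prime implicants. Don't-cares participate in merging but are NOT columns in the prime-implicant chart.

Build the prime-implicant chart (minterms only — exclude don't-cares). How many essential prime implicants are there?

size-2^0 implicants → 00010(✓)  00101(✓)  00110(✓)  00111(✓)  01000(✓)  01011(✓)  01100(✓)  01111(✓)  10001(✓)  10011(✓)  10110(✓)  10111(✓)  11000(✓)  11100(✓)
size-2^1 implicants → -0110(✓)  -0111(✓)  -1000(✓)  -1100(✓)  0-111  00-10  001-1  0011-(✓)  01-00(✓)  01-11  10-11  100-1  1011-(✓)  11-00(✓)
size-2^2 implicants → -011-  -1-00
Unchecked terms (primes): -011-, -1-00, 0-111, 00-10, 001-1, 01-11, 10-11, 100-1
Minterm coverage:
  m2 ⊆ 00-10 [E]
  m5 ⊆ 001-1 [E]
  m7 ⊆ -011-,0-111,001-1
  m12 ⊆ -1-00 [E]
  m15 ⊆ 0-111,01-11
  m17 ⊆ 100-1 [E]
  m19 ⊆ 10-11,100-1
  m22 ⊆ -011- [E]
  m23 ⊆ -011-,10-11
  m28 ⊆ -1-00 [E]
E = {-011-, -1-00, 00-10, 001-1, 100-1}

5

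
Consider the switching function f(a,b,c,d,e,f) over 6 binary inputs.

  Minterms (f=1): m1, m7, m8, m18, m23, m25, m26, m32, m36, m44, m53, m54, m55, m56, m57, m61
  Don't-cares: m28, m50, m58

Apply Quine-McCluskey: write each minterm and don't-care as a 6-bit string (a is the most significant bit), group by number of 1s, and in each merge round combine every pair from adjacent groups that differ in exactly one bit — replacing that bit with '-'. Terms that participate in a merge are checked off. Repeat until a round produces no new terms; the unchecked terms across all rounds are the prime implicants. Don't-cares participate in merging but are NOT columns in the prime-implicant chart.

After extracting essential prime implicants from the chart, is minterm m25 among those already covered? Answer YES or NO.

[col 0] 000001, 000111*, 001000, 010010*, 010111*, 011001*, 011010*, 011100, 100000*, 100100*, 101100*, 110010*, 110101*, 110110*, 110111*, 111000*, 111001*, 111010*, 111101*
[col 1] -10010*, -10111, -11001, -11010*, 0-0111, 01-010*, 10-100, 100-00, 11-010*, 11-101, 110-10, 1101-1, 11011-, 111-01, 1110-0, 11100-
[col 2] -1-010
Prime implicants: -1-010, -10111, -11001, 0-0111, 000001, 001000, 011100, 10-100, 100-00, 11-101, 110-10, 1101-1, 11011-, 111-01, 1110-0, 11100-
PI chart (minterm → PIs covering it):
  1 | 000001  (sole → essential)
  7 | 0-0111  (sole → essential)
  8 | 001000  (sole → essential)
  18 | -1-010  (sole → essential)
  23 | -10111,0-0111
  25 | -11001  (sole → essential)
  26 | -1-010  (sole → essential)
  32 | 100-00  (sole → essential)
  36 | 10-100,100-00
  44 | 10-100  (sole → essential)
  53 | 11-101,1101-1
  54 | 110-10,11011-
  55 | -10111,1101-1,11011-
  56 | 1110-0,11100-
  57 | -11001,111-01,11100-
  61 | 11-101,111-01
Essential prime implicants: -1-010, -11001, 0-0111, 000001, 001000, 10-100, 100-00

YES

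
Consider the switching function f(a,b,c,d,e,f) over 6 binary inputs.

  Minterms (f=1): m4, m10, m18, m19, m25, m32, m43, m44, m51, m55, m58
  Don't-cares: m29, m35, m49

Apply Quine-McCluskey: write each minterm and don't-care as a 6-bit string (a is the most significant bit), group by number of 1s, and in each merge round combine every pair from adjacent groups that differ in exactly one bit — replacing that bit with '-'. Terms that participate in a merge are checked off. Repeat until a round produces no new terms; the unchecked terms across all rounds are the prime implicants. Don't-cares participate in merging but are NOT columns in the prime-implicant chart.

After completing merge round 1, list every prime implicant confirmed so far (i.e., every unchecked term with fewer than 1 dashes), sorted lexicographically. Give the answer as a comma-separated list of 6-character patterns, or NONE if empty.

000100, 001010, 100000, 101100, 111010

size-2^0 implicants → 000100  001010  010010(✓)  010011(✓)  011001(✓)  011101(✓)  100000  100011(✓)  101011(✓)  101100  110001(✓)  110011(✓)  110111(✓)  111010
size-2^1 implicants → -10011  01001-  011-01  1-0011  10-011  110-11  1100-1
Unchecked terms (primes): -10011, 000100, 001010, 01001-, 011-01, 1-0011, 10-011, 100000, 101100, 110-11, 1100-1, 111010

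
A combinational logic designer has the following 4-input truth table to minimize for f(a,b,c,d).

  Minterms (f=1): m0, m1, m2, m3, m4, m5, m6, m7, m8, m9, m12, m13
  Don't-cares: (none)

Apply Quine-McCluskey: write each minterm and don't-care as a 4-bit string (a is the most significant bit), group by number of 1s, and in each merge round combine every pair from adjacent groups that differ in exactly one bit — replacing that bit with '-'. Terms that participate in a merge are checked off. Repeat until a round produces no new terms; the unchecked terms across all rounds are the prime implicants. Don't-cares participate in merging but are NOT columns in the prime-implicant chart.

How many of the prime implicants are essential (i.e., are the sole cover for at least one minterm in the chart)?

2

Round 0: 0000✓ 0001✓ 0010✓ 0011✓ 0100✓ 0101✓ 0110✓ 0111✓ 1000✓ 1001✓ 1100✓ 1101✓
Round 1: -000✓ -001✓ -100✓ -101✓ 0-00✓ 0-01✓ 0-10✓ 0-11✓ 00-0✓ 00-1✓ 000-✓ 001-✓ 01-0✓ 01-1✓ 010-✓ 011-✓ 1-00✓ 1-01✓ 100-✓ 110-✓
Round 2: --00✓ --01✓ -00-✓ -10-✓ 0--0✓ 0--1✓ 0-0-✓ 0-1-✓ 00--✓ 01--✓ 1-0-✓
Round 3: --0- 0---
PIs = {--0-, 0---}
Coverage chart:
  m0: --0-,0---
  m1: --0-,0---
  m2: 0--- ←essential
  m3: 0--- ←essential
  m4: --0-,0---
  m5: --0-,0---
  m6: 0--- ←essential
  m7: 0--- ←essential
  m8: --0- ←essential
  m9: --0- ←essential
  m12: --0- ←essential
  m13: --0- ←essential
Essential: --0-, 0---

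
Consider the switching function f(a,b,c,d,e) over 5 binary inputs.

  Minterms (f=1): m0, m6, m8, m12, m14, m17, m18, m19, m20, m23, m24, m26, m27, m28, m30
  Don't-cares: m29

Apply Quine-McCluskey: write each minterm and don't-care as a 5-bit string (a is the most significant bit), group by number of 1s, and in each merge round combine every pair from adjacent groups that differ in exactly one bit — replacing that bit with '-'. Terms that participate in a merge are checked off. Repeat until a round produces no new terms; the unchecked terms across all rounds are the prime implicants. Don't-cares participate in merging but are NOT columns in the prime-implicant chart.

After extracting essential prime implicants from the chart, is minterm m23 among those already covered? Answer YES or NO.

YES

Round 0: 00000✓ 00110✓ 01000✓ 01100✓ 01110✓ 10001✓ 10010✓ 10011✓ 10100✓ 10111✓ 11000✓ 11010✓ 11011✓ 11100✓ 11101✓ 11110✓
Round 1: -1000✓ -1100✓ -1110✓ 0-000 0-110 01-00✓ 011-0✓ 1-010✓ 1-011✓ 1-100 10-11 100-1 1001-✓ 11-00✓ 11-10✓ 110-0✓ 1101-✓ 111-0✓ 1110-
Round 2: -1-00 -11-0 1-01- 11--0
PIs = {-1-00, -11-0, 0-000, 0-110, 1-01-, 1-100, 10-11, 100-1, 11--0, 1110-}
Coverage chart:
  m0: 0-000 ←essential
  m6: 0-110 ←essential
  m8: -1-00,0-000
  m12: -1-00,-11-0
  m14: -11-0,0-110
  m17: 100-1 ←essential
  m18: 1-01- ←essential
  m19: 1-01-,10-11,100-1
  m20: 1-100 ←essential
  m23: 10-11 ←essential
  m24: -1-00,11--0
  m26: 1-01-,11--0
  m27: 1-01- ←essential
  m28: -1-00,-11-0,1-100,11--0,1110-
  m30: -11-0,11--0
Essential: 0-000, 0-110, 1-01-, 1-100, 10-11, 100-1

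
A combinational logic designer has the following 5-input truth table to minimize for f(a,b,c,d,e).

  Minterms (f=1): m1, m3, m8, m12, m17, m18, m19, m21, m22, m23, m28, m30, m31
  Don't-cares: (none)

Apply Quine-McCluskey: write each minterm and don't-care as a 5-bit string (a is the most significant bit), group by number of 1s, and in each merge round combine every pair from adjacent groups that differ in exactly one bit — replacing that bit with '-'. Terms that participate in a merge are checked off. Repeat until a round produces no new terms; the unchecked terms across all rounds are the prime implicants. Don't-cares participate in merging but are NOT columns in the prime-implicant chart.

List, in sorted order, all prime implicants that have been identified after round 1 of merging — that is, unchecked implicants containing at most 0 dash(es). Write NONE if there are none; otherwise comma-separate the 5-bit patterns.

Round 0: 00001✓ 00011✓ 01000✓ 01100✓ 10001✓ 10010✓ 10011✓ 10101✓ 10110✓ 10111✓ 11100✓ 11110✓ 11111✓
Round 1: -0001✓ -0011✓ -1100 000-1✓ 01-00 1-110✓ 1-111✓ 10-01✓ 10-10✓ 10-11✓ 100-1✓ 1001-✓ 101-1✓ 1011-✓ 111-0 1111-✓
Round 2: -00-1 1-11- 10--1 10-1-
PIs = {-00-1, -1100, 01-00, 1-11-, 10--1, 10-1-, 111-0}

NONE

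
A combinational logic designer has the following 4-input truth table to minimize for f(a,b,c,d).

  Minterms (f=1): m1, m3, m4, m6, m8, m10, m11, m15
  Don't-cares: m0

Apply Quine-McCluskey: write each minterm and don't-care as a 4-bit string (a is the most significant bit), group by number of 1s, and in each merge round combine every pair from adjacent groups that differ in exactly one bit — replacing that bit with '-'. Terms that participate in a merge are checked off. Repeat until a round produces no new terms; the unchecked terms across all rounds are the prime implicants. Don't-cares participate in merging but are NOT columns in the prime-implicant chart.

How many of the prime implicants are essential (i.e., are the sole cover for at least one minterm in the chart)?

2

Round 0: 0000✓ 0001✓ 0011✓ 0100✓ 0110✓ 1000✓ 1010✓ 1011✓ 1111✓
Round 1: -000 -011 0-00 00-1 000- 01-0 1-11 10-0 101-
PIs = {-000, -011, 0-00, 00-1, 000-, 01-0, 1-11, 10-0, 101-}
Coverage chart:
  m1: 00-1,000-
  m3: -011,00-1
  m4: 0-00,01-0
  m6: 01-0 ←essential
  m8: -000,10-0
  m10: 10-0,101-
  m11: -011,1-11,101-
  m15: 1-11 ←essential
Essential: 01-0, 1-11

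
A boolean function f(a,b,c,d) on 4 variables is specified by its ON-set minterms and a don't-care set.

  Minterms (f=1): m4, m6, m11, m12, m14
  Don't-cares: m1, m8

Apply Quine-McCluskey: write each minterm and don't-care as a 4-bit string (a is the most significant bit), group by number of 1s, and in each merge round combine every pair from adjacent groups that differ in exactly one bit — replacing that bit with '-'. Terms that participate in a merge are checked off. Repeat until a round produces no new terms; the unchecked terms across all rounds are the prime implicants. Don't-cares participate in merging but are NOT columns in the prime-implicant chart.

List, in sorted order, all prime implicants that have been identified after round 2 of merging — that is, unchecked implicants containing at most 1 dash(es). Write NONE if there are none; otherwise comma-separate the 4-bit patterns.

size-2^0 implicants → 0001  0100(✓)  0110(✓)  1000(✓)  1011  1100(✓)  1110(✓)
size-2^1 implicants → -100(✓)  -110(✓)  01-0(✓)  1-00  11-0(✓)
size-2^2 implicants → -1-0
Unchecked terms (primes): -1-0, 0001, 1-00, 1011

0001, 1-00, 1011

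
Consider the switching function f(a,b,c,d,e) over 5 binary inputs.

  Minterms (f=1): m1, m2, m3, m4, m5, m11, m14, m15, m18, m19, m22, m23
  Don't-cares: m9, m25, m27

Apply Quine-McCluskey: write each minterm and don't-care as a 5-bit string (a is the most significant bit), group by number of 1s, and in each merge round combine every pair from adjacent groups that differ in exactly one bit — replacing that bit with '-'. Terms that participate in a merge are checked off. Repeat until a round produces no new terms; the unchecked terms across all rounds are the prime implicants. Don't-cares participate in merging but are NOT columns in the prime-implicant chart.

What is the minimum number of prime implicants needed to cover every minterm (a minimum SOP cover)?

5

Round 0: 00001✓ 00010✓ 00011✓ 00100✓ 00101✓ 01001✓ 01011✓ 01110✓ 01111✓ 10010✓ 10011✓ 10110✓ 10111✓ 11001✓ 11011✓
Round 1: -0010✓ -0011✓ -1001✓ -1011✓ 0-001✓ 0-011✓ 00-01 000-1✓ 0001-✓ 0010- 01-11 010-1✓ 0111- 1-011✓ 10-10✓ 10-11✓ 1001-✓ 1011-✓ 110-1✓
Round 2: --011 -001- -10-1 0-0-1 10-1-
PIs = {--011, -001-, -10-1, 0-0-1, 00-01, 0010-, 01-11, 0111-, 10-1-}
Coverage chart:
  m1: 0-0-1,00-01
  m2: -001- ←essential
  m3: --011,-001-,0-0-1
  m4: 0010- ←essential
  m5: 00-01,0010-
  m11: --011,-10-1,0-0-1,01-11
  m14: 0111- ←essential
  m15: 01-11,0111-
  m18: -001-,10-1-
  m19: --011,-001-,10-1-
  m22: 10-1- ←essential
  m23: 10-1- ←essential
Essential: -001-, 0010-, 0111-, 10-1-
Petrick residual → 0-0-1
Min cover (5 terms): b'c'd + a'c'e + a'b'cd' + a'bcd + ab'd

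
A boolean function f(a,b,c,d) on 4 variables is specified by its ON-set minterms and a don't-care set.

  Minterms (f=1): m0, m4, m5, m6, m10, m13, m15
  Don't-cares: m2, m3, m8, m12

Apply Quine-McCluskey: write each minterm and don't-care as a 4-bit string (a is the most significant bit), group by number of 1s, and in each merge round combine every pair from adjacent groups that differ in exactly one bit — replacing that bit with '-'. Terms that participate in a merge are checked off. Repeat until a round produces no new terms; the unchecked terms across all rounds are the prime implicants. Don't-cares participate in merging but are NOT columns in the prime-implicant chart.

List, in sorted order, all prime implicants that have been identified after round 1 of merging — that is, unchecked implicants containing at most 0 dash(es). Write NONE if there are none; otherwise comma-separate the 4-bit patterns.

NONE

Round 0: 0000✓ 0010✓ 0011✓ 0100✓ 0101✓ 0110✓ 1000✓ 1010✓ 1100✓ 1101✓ 1111✓
Round 1: -000✓ -010✓ -100✓ -101✓ 0-00✓ 0-10✓ 00-0✓ 001- 01-0✓ 010-✓ 1-00✓ 10-0✓ 11-1 110-✓
Round 2: --00 -0-0 -10- 0--0
PIs = {--00, -0-0, -10-, 0--0, 001-, 11-1}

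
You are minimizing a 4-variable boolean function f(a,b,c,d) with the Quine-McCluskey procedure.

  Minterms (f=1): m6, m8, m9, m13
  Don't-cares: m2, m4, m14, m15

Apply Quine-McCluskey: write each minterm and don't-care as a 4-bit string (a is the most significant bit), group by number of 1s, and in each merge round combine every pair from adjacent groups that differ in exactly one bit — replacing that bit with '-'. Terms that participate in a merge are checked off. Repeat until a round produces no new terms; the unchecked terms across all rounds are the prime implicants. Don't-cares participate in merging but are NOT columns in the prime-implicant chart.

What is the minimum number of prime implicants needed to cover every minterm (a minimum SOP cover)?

size-2^0 implicants → 0010(✓)  0100(✓)  0110(✓)  1000(✓)  1001(✓)  1101(✓)  1110(✓)  1111(✓)
size-2^1 implicants → -110  0-10  01-0  1-01  100-  11-1  111-
Unchecked terms (primes): -110, 0-10, 01-0, 1-01, 100-, 11-1, 111-
Minterm coverage:
  m6 ⊆ -110,0-10,01-0
  m8 ⊆ 100- [E]
  m9 ⊆ 1-01,100-
  m13 ⊆ 1-01,11-1
E = {100-}
Petrick residual → -110, 1-01
Cover = bcd' + ac'd + ab'c'  |cover|=3

3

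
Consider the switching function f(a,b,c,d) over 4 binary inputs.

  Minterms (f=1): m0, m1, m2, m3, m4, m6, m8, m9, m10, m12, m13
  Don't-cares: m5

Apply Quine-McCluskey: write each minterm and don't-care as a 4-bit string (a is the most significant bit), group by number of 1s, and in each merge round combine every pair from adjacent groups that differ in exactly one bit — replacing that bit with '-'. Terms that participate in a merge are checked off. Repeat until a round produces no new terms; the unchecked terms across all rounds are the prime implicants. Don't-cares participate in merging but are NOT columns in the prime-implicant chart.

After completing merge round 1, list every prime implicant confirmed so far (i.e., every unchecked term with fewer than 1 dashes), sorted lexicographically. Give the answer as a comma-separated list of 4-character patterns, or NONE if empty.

Round 0: 0000✓ 0001✓ 0010✓ 0011✓ 0100✓ 0101✓ 0110✓ 1000✓ 1001✓ 1010✓ 1100✓ 1101✓
Round 1: -000✓ -001✓ -010✓ -100✓ -101✓ 0-00✓ 0-01✓ 0-10✓ 00-0✓ 00-1✓ 000-✓ 001-✓ 01-0✓ 010-✓ 1-00✓ 1-01✓ 10-0✓ 100-✓ 110-✓
Round 2: --00✓ --01✓ -0-0 -00-✓ -10-✓ 0--0 0-0-✓ 00-- 1-0-✓
Round 3: --0-
PIs = {--0-, -0-0, 0--0, 00--}

NONE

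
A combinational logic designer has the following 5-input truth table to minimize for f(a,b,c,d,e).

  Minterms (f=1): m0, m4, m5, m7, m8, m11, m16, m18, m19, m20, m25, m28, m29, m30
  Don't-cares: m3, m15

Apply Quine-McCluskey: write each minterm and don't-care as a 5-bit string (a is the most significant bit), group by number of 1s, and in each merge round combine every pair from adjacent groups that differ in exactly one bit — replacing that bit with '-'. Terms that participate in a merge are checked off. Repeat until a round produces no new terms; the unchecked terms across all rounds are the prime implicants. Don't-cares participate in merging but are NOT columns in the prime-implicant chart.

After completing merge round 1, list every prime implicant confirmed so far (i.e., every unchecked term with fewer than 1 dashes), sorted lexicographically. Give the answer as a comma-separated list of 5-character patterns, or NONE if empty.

[col 0] 00000*, 00011*, 00100*, 00101*, 00111*, 01000*, 01011*, 01111*, 10000*, 10010*, 10011*, 10100*, 11001*, 11100*, 11101*, 11110*
[col 1] -0000*, -0011, -0100*, 0-000, 0-011*, 0-111*, 00-00*, 00-11*, 001-1, 0010-, 01-11*, 1-100, 10-00*, 100-0, 1001-, 11-01, 111-0, 1110-
[col 2] -0-00, 0--11
Prime implicants: -0-00, -0011, 0--11, 0-000, 001-1, 0010-, 1-100, 100-0, 1001-, 11-01, 111-0, 1110-

NONE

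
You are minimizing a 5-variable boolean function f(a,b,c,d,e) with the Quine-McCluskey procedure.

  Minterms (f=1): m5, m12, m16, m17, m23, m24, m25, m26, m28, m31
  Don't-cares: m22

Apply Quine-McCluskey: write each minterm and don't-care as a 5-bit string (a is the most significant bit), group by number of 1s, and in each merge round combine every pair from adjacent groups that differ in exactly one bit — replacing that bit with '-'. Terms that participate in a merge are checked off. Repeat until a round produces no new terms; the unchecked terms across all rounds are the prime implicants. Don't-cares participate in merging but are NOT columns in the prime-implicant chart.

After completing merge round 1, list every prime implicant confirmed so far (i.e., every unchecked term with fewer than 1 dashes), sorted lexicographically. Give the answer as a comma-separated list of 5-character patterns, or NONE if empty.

Round 0: 00101 01100✓ 10000✓ 10001✓ 10110✓ 10111✓ 11000✓ 11001✓ 11010✓ 11100✓ 11111✓
Round 1: -1100 1-000✓ 1-001✓ 1-111 1000-✓ 1011- 11-00 110-0 1100-✓
Round 2: 1-00-
PIs = {-1100, 00101, 1-00-, 1-111, 1011-, 11-00, 110-0}

00101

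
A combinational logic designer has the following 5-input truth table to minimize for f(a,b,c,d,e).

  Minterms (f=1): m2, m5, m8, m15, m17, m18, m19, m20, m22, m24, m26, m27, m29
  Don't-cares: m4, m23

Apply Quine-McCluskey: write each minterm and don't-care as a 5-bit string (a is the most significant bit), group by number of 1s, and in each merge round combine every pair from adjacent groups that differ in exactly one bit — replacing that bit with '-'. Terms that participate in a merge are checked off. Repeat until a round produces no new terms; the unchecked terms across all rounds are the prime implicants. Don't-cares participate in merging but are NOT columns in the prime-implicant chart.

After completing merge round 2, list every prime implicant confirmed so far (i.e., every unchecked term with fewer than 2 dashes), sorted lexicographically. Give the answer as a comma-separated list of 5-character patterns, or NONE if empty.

-0010, -0100, -1000, 0010-, 01111, 100-1, 101-0, 110-0, 11101

size-2^0 implicants → 00010(✓)  00100(✓)  00101(✓)  01000(✓)  01111  10001(✓)  10010(✓)  10011(✓)  10100(✓)  10110(✓)  10111(✓)  11000(✓)  11010(✓)  11011(✓)  11101
size-2^1 implicants → -0010  -0100  -1000  0010-  1-010(✓)  1-011(✓)  10-10(✓)  10-11(✓)  100-1  1001-(✓)  101-0  1011-(✓)  110-0  1101-(✓)
size-2^2 implicants → 1-01-  10-1-
Unchecked terms (primes): -0010, -0100, -1000, 0010-, 01111, 1-01-, 10-1-, 100-1, 101-0, 110-0, 11101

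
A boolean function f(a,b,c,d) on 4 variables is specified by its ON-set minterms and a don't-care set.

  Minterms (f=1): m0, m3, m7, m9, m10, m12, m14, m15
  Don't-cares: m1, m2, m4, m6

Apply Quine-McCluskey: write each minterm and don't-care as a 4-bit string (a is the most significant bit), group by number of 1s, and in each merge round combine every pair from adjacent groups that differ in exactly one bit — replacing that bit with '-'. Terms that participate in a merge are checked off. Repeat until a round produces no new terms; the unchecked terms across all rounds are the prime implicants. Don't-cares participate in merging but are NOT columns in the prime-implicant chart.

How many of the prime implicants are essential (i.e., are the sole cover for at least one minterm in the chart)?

size-2^0 implicants → 0000(✓)  0001(✓)  0010(✓)  0011(✓)  0100(✓)  0110(✓)  0111(✓)  1001(✓)  1010(✓)  1100(✓)  1110(✓)  1111(✓)
size-2^1 implicants → -001  -010(✓)  -100(✓)  -110(✓)  -111(✓)  0-00(✓)  0-10(✓)  0-11(✓)  00-0(✓)  00-1(✓)  000-(✓)  001-(✓)  01-0(✓)  011-(✓)  1-10(✓)  11-0(✓)  111-(✓)
size-2^2 implicants → --10  -1-0  -11-  0--0  0-1-  00--
Unchecked terms (primes): --10, -001, -1-0, -11-, 0--0, 0-1-, 00--
Minterm coverage:
  m0 ⊆ 0--0,00--
  m3 ⊆ 0-1-,00--
  m7 ⊆ -11-,0-1-
  m9 ⊆ -001 [E]
  m10 ⊆ --10 [E]
  m12 ⊆ -1-0 [E]
  m14 ⊆ --10,-1-0,-11-
  m15 ⊆ -11- [E]
E = {--10, -001, -1-0, -11-}

4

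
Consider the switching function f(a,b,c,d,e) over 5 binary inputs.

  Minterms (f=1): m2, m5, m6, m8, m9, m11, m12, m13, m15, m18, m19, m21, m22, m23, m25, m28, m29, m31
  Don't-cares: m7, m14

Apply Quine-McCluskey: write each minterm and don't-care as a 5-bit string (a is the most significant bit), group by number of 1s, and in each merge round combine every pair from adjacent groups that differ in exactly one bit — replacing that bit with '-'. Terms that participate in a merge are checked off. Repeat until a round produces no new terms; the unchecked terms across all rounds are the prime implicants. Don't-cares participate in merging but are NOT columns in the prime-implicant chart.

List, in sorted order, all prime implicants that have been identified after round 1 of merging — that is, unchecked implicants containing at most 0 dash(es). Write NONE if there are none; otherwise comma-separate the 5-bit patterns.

NONE

Round 0: 00010✓ 00101✓ 00110✓ 00111✓ 01000✓ 01001✓ 01011✓ 01100✓ 01101✓ 01110✓ 01111✓ 10010✓ 10011✓ 10101✓ 10110✓ 10111✓ 11001✓ 11100✓ 11101✓ 11111✓
Round 1: -0010✓ -0101✓ -0110✓ -0111✓ -1001✓ -1100✓ -1101✓ -1111✓ 0-101✓ 0-110✓ 0-111✓ 00-10✓ 001-1✓ 0011-✓ 01-00✓ 01-01✓ 01-11✓ 010-1✓ 0100-✓ 011-0✓ 011-1✓ 0110-✓ 0111-✓ 1-101✓ 1-111✓ 10-10✓ 10-11✓ 1001-✓ 101-1✓ 1011-✓ 11-01✓ 111-1✓ 1110-✓
Round 2: --101✓ --111✓ -0-10 -01-1✓ -011- -1-01 -11-1✓ -110- 0-1-1✓ 0-11- 01--1 01-0- 011-- 1-1-1✓ 10-1-
Round 3: --1-1
PIs = {--1-1, -0-10, -011-, -1-01, -110-, 0-11-, 01--1, 01-0-, 011--, 10-1-}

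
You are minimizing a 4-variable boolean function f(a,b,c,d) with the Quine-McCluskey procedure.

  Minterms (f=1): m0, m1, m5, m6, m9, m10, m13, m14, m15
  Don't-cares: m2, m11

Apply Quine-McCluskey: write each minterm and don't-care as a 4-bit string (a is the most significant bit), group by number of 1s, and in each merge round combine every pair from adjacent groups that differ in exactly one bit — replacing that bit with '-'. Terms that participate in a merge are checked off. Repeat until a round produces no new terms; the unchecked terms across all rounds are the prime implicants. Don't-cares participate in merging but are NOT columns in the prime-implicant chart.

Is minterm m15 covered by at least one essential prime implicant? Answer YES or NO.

[col 0] 0000*, 0001*, 0010*, 0101*, 0110*, 1001*, 1010*, 1011*, 1101*, 1110*, 1111*
[col 1] -001*, -010*, -101*, -110*, 0-01*, 0-10*, 00-0, 000-, 1-01*, 1-10*, 1-11*, 10-1*, 101-*, 11-1*, 111-*
[col 2] --01, --10, 1--1, 1-1-
Prime implicants: --01, --10, 00-0, 000-, 1--1, 1-1-
PI chart (minterm → PIs covering it):
  0 | 00-0,000-
  1 | --01,000-
  5 | --01  (sole → essential)
  6 | --10  (sole → essential)
  9 | --01,1--1
  10 | --10,1-1-
  13 | --01,1--1
  14 | --10,1-1-
  15 | 1--1,1-1-
Essential prime implicants: --01, --10

NO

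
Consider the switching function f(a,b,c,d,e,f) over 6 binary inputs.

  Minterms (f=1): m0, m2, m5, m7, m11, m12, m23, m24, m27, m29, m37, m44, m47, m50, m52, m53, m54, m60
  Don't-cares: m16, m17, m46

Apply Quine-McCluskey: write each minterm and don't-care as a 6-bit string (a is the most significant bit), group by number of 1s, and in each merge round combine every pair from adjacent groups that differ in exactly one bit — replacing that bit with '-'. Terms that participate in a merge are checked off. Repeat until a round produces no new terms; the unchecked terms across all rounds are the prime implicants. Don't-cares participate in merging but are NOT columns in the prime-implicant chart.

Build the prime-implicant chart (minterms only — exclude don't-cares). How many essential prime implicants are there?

8

Round 0: 000000✓ 000010✓ 000101✓ 000111✓ 001011✓ 001100✓ 010000✓ 010001✓ 010111✓ 011000✓ 011011✓ 011101 100101✓ 101100✓ 101110✓ 101111✓ 110010✓ 110100✓ 110101✓ 110110✓ 111100✓
Round 1: -00101 -01100 0-0000 0-0111 0-1011 0000-0 0001-1 01-000 01000- 1-0101 1-1100 1011-0 10111- 11-100 110-10 1101-0 11010-
PIs = {-00101, -01100, 0-0000, 0-0111, 0-1011, 0000-0, 0001-1, 01-000, 01000-, 011101, 1-0101, 1-1100, 1011-0, 10111-, 11-100, 110-10, 1101-0, 11010-}
Coverage chart:
  m0: 0-0000,0000-0
  m2: 0000-0 ←essential
  m5: -00101,0001-1
  m7: 0-0111,0001-1
  m11: 0-1011 ←essential
  m12: -01100 ←essential
  m23: 0-0111 ←essential
  m24: 01-000 ←essential
  m27: 0-1011 ←essential
  m29: 011101 ←essential
  m37: -00101,1-0101
  m44: -01100,1-1100,1011-0
  m47: 10111- ←essential
  m50: 110-10 ←essential
  m52: 11-100,1101-0,11010-
  m53: 1-0101,11010-
  m54: 110-10,1101-0
  m60: 1-1100,11-100
Essential: -01100, 0-0111, 0-1011, 0000-0, 01-000, 011101, 10111-, 110-10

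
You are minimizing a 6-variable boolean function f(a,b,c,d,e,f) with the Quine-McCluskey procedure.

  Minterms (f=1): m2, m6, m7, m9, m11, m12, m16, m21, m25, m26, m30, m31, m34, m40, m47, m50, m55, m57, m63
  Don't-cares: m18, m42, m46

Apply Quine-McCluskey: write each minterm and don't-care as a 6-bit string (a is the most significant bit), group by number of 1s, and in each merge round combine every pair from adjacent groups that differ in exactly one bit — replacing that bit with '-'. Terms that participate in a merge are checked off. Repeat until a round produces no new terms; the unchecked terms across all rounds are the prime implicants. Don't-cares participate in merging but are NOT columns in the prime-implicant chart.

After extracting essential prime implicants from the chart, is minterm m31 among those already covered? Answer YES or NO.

NO

Round 0: 000010✓ 000110✓ 000111✓ 001001✓ 001011✓ 001100 010000✓ 010010✓ 010101 011001✓ 011010✓ 011110✓ 011111✓ 100010✓ 101000✓ 101010✓ 101110✓ 101111✓ 110010✓ 110111✓ 111001✓ 111111✓
Round 1: -00010✓ -10010✓ -11001 -11111 0-0010✓ 0-1001 000-10 00011- 0010-1 01-010 0100-0 011-10 01111- 1-0010✓ 1-1111 10-010 101-10 1010-0 10111- 11-111
Round 2: --0010
PIs = {--0010, -11001, -11111, 0-1001, 000-10, 00011-, 0010-1, 001100, 01-010, 0100-0, 010101, 011-10, 01111-, 1-1111, 10-010, 101-10, 1010-0, 10111-, 11-111}
Coverage chart:
  m2: --0010,000-10
  m6: 000-10,00011-
  m7: 00011- ←essential
  m9: 0-1001,0010-1
  m11: 0010-1 ←essential
  m12: 001100 ←essential
  m16: 0100-0 ←essential
  m21: 010101 ←essential
  m25: -11001,0-1001
  m26: 01-010,011-10
  m30: 011-10,01111-
  m31: -11111,01111-
  m34: --0010,10-010
  m40: 1010-0 ←essential
  m47: 1-1111,10111-
  m50: --0010 ←essential
  m55: 11-111 ←essential
  m57: -11001 ←essential
  m63: -11111,1-1111,11-111
Essential: --0010, -11001, 00011-, 0010-1, 001100, 0100-0, 010101, 1010-0, 11-111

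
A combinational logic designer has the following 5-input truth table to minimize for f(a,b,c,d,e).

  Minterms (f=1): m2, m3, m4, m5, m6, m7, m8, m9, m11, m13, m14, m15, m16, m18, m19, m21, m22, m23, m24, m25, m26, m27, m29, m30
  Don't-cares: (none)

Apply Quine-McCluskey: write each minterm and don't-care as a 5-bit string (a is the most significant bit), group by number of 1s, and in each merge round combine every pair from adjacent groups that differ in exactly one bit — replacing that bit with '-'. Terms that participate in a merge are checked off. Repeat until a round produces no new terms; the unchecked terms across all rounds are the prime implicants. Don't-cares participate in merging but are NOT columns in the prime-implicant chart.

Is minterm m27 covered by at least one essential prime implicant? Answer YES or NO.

Round 0: 00010✓ 00011✓ 00100✓ 00101✓ 00110✓ 00111✓ 01000✓ 01001✓ 01011✓ 01101✓ 01110✓ 01111✓ 10000✓ 10010✓ 10011✓ 10101✓ 10110✓ 10111✓ 11000✓ 11001✓ 11010✓ 11011✓ 11101✓ 11110✓
Round 1: -0010✓ -0011✓ -0101✓ -0110✓ -0111✓ -1000✓ -1001✓ -1011✓ -1101✓ -1110✓ 0-011✓ 0-101✓ 0-110✓ 0-111✓ 00-10✓ 00-11✓ 0001-✓ 001-0✓ 001-1✓ 0010-✓ 0011-✓ 01-01✓ 01-11✓ 010-1✓ 0100-✓ 011-1✓ 0111-✓ 1-000✓ 1-010✓ 1-011✓ 1-101✓ 1-110✓ 10-10✓ 10-11✓ 100-0✓ 1001-✓ 101-1✓ 1011-✓ 11-01✓ 11-10✓ 110-0✓ 110-1✓ 1100-✓ 1101-✓
Round 2: --011 --101 --110 -0-10✓ -0-11✓ -001-✓ -01-1 -011-✓ -1-01 -10-1 -100- 0--11 0-1-1 0-11- 00-1-✓ 001-- 01--1 1--10 1-0-0 1-01- 10-1-✓ 110--
Round 3: -0-1-
PIs = {--011, --101, --110, -0-1-, -01-1, -1-01, -10-1, -100-, 0--11, 0-1-1, 0-11-, 001--, 01--1, 1--10, 1-0-0, 1-01-, 110--}
Coverage chart:
  m2: -0-1- ←essential
  m3: --011,-0-1-,0--11
  m4: 001-- ←essential
  m5: --101,-01-1,0-1-1,001--
  m6: --110,-0-1-,0-11-,001--
  m7: -0-1-,-01-1,0--11,0-1-1,0-11-,001--
  m8: -100- ←essential
  m9: -1-01,-10-1,-100-,01--1
  m11: --011,-10-1,0--11,01--1
  m13: --101,-1-01,0-1-1,01--1
  m14: --110,0-11-
  m15: 0--11,0-1-1,0-11-,01--1
  m16: 1-0-0 ←essential
  m18: -0-1-,1--10,1-0-0,1-01-
  m19: --011,-0-1-,1-01-
  m21: --101,-01-1
  m22: --110,-0-1-,1--10
  m23: -0-1-,-01-1
  m24: -100-,1-0-0,110--
  m25: -1-01,-10-1,-100-,110--
  m26: 1--10,1-0-0,1-01-,110--
  m27: --011,-10-1,1-01-,110--
  m29: --101,-1-01
  m30: --110,1--10
Essential: -0-1-, -100-, 001--, 1-0-0

NO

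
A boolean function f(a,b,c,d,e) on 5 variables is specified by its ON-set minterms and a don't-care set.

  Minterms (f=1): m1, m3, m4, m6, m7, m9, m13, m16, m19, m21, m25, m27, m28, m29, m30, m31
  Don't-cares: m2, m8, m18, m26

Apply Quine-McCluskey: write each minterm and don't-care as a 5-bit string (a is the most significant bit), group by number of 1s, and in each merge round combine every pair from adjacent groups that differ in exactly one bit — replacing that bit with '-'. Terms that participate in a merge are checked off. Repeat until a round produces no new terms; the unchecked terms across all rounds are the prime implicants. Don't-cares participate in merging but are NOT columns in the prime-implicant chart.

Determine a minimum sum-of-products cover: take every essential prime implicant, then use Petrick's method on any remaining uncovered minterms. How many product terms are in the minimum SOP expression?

[col 0] 00001*, 00010*, 00011*, 00100*, 00110*, 00111*, 01000*, 01001*, 01101*, 10000*, 10010*, 10011*, 10101*, 11001*, 11010*, 11011*, 11100*, 11101*, 11110*, 11111*
[col 1] -0010*, -0011*, -1001*, -1101*, 0-001, 00-10*, 00-11*, 000-1, 0001-*, 001-0, 0011-*, 01-01*, 0100-, 1-010*, 1-011*, 1-101, 100-0, 1001-*, 11-01*, 11-10*, 11-11*, 110-1*, 1101-*, 111-0*, 111-1*, 1110-*, 1111-*
[col 2] -001-, -1-01, 00-1-, 1-01-, 11--1, 11-1-, 111--
Prime implicants: -001-, -1-01, 0-001, 00-1-, 000-1, 001-0, 0100-, 1-01-, 1-101, 100-0, 11--1, 11-1-, 111--
PI chart (minterm → PIs covering it):
  1 | 0-001,000-1
  3 | -001-,00-1-,000-1
  4 | 001-0  (sole → essential)
  6 | 00-1-,001-0
  7 | 00-1-  (sole → essential)
  9 | -1-01,0-001,0100-
  13 | -1-01  (sole → essential)
  16 | 100-0  (sole → essential)
  19 | -001-,1-01-
  21 | 1-101  (sole → essential)
  25 | -1-01,11--1
  27 | 1-01-,11--1,11-1-
  28 | 111--  (sole → essential)
  29 | -1-01,1-101,11--1,111--
  30 | 11-1-,111--
  31 | 11--1,11-1-,111--
Essential prime implicants: -1-01, 00-1-, 001-0, 1-101, 100-0, 111--
Petrick residual → 0-001, 1-01-
Minimum SOP uses 8 PIs: bd'e + a'c'd'e + a'b'd + a'b'ce' + ac'd + acd'e + ab'c'e' + abc

8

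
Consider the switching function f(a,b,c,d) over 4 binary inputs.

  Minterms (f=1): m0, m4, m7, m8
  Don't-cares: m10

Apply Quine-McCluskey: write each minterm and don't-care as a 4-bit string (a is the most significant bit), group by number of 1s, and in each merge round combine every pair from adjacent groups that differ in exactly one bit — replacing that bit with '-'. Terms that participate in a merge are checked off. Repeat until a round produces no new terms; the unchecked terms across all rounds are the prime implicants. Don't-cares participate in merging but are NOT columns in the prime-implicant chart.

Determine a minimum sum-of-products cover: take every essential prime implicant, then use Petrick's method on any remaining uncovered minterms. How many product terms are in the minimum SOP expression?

3

[col 0] 0000*, 0100*, 0111, 1000*, 1010*
[col 1] -000, 0-00, 10-0
Prime implicants: -000, 0-00, 0111, 10-0
PI chart (minterm → PIs covering it):
  0 | -000,0-00
  4 | 0-00  (sole → essential)
  7 | 0111  (sole → essential)
  8 | -000,10-0
Essential prime implicants: 0-00, 0111
Petrick residual → -000
Minimum SOP uses 3 PIs: b'c'd' + a'c'd' + a'bcd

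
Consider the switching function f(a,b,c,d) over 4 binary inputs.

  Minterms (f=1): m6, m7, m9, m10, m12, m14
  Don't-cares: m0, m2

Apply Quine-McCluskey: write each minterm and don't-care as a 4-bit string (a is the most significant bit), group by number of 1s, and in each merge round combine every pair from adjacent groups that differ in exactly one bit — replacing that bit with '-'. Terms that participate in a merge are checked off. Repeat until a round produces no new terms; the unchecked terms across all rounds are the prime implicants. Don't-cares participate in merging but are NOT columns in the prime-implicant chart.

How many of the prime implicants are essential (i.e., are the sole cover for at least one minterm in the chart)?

4

size-2^0 implicants → 0000(✓)  0010(✓)  0110(✓)  0111(✓)  1001  1010(✓)  1100(✓)  1110(✓)
size-2^1 implicants → -010(✓)  -110(✓)  0-10(✓)  00-0  011-  1-10(✓)  11-0
size-2^2 implicants → --10
Unchecked terms (primes): --10, 00-0, 011-, 1001, 11-0
Minterm coverage:
  m6 ⊆ --10,011-
  m7 ⊆ 011- [E]
  m9 ⊆ 1001 [E]
  m10 ⊆ --10 [E]
  m12 ⊆ 11-0 [E]
  m14 ⊆ --10,11-0
E = {--10, 011-, 1001, 11-0}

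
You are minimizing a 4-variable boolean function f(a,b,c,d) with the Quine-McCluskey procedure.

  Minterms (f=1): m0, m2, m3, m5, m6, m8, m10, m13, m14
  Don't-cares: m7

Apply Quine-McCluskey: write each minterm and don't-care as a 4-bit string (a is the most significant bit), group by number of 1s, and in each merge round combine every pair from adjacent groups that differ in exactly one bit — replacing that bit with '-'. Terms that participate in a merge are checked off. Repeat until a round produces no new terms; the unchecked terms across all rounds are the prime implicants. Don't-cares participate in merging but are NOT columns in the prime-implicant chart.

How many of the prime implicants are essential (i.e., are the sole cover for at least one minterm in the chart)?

4

Round 0: 0000✓ 0010✓ 0011✓ 0101✓ 0110✓ 0111✓ 1000✓ 1010✓ 1101✓ 1110✓
Round 1: -000✓ -010✓ -101 -110✓ 0-10✓ 0-11✓ 00-0✓ 001-✓ 01-1 011-✓ 1-10✓ 10-0✓
Round 2: --10 -0-0 0-1-
PIs = {--10, -0-0, -101, 0-1-, 01-1}
Coverage chart:
  m0: -0-0 ←essential
  m2: --10,-0-0,0-1-
  m3: 0-1- ←essential
  m5: -101,01-1
  m6: --10,0-1-
  m8: -0-0 ←essential
  m10: --10,-0-0
  m13: -101 ←essential
  m14: --10 ←essential
Essential: --10, -0-0, -101, 0-1-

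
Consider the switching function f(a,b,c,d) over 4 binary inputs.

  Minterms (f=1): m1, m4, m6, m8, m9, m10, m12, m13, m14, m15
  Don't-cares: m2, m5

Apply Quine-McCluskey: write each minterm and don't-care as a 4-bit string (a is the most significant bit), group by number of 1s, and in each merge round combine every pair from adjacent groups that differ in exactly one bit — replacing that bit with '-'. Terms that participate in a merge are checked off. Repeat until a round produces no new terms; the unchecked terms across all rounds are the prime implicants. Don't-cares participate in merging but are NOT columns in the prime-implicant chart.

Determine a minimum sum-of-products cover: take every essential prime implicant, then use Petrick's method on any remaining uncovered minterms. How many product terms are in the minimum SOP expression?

4

size-2^0 implicants → 0001(✓)  0010(✓)  0100(✓)  0101(✓)  0110(✓)  1000(✓)  1001(✓)  1010(✓)  1100(✓)  1101(✓)  1110(✓)  1111(✓)
size-2^1 implicants → -001(✓)  -010(✓)  -100(✓)  -101(✓)  -110(✓)  0-01(✓)  0-10(✓)  01-0(✓)  010-(✓)  1-00(✓)  1-01(✓)  1-10(✓)  10-0(✓)  100-(✓)  11-0(✓)  11-1(✓)  110-(✓)  111-(✓)
size-2^2 implicants → --01  --10  -1-0  -10-  1--0  1-0-  11--
Unchecked terms (primes): --01, --10, -1-0, -10-, 1--0, 1-0-, 11--
Minterm coverage:
  m1 ⊆ --01 [E]
  m4 ⊆ -1-0,-10-
  m6 ⊆ --10,-1-0
  m8 ⊆ 1--0,1-0-
  m9 ⊆ --01,1-0-
  m10 ⊆ --10,1--0
  m12 ⊆ -1-0,-10-,1--0,1-0-,11--
  m13 ⊆ --01,-10-,1-0-,11--
  m14 ⊆ --10,-1-0,1--0,11--
  m15 ⊆ 11-- [E]
E = {--01, 11--}
Petrick residual → -1-0, 1--0
Cover = c'd + bd' + ad' + ab  |cover|=4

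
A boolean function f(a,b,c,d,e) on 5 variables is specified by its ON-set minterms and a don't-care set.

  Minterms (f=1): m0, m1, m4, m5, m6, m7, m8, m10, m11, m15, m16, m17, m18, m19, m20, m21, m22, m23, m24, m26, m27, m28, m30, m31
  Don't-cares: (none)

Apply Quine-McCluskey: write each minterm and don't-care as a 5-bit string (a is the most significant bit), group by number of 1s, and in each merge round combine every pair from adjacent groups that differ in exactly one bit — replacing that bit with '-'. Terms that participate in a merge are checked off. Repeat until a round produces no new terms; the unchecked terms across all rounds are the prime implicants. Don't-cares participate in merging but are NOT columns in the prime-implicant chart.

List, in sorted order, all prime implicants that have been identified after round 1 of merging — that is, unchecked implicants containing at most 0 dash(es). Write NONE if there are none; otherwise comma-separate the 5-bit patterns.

NONE

[col 0] 00000*, 00001*, 00100*, 00101*, 00110*, 00111*, 01000*, 01010*, 01011*, 01111*, 10000*, 10001*, 10010*, 10011*, 10100*, 10101*, 10110*, 10111*, 11000*, 11010*, 11011*, 11100*, 11110*, 11111*
[col 1] -0000*, -0001*, -0100*, -0101*, -0110*, -0111*, -1000*, -1010*, -1011*, -1111*, 0-000*, 0-111*, 00-00*, 00-01*, 0000-*, 001-0*, 001-1*, 0010-*, 0011-*, 01-11*, 010-0*, 0101-*, 1-000*, 1-010*, 1-011*, 1-100*, 1-110*, 1-111*, 10-00*, 10-01*, 10-10*, 10-11*, 100-0*, 100-1*, 1000-*, 1001-*, 101-0*, 101-1*, 1010-*, 1011-*, 11-00*, 11-10*, 11-11*, 110-0*, 1101-*, 111-0*, 1111-*
[col 2] --000, --111, -0-00*, -0-01*, -000-*, -01-0*, -01-1*, -010-*, -011-*, -1-11, -10-0, -101-, 00-0-*, 001--*, 1--00*, 1--10*, 1--11*, 1-0-0*, 1-01-*, 1-1-0*, 1-11-*, 10--0*, 10--1*, 10-0-*, 10-1-*, 100--*, 101--*, 11--0*, 11-1-*
[col 3] -0-0-, -01--, 1---0, 1--1-, 10---
Prime implicants: --000, --111, -0-0-, -01--, -1-11, -10-0, -101-, 1---0, 1--1-, 10---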